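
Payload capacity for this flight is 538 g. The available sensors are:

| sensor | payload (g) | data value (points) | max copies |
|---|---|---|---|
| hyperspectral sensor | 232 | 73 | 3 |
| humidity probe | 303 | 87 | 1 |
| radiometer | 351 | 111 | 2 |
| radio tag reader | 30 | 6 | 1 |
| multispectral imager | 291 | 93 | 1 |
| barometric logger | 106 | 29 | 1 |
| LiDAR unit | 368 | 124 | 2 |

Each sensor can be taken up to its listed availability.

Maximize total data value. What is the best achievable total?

166

Taking the top-ratio sensors first gives radio tag reader + barometric logger + LiDAR unit for 159 (504 g).
But hyperspectral sensor + multispectral imager fits in 523 g and reaches 166.
Every other selection either busts 538 g or exceeds an availability limit or fails to beat 166.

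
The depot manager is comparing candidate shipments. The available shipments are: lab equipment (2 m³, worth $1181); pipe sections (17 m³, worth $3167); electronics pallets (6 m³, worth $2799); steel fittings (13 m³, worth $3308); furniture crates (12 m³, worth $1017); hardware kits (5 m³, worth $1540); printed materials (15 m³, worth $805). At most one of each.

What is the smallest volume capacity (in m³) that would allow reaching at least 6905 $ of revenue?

21

Need the lightest bundle worth ≥ 6905.
lab equipment + electronics pallets + steel fittings reaches 7288 using 21 m³.
Below 21 m³ the best achievable stays under 6905.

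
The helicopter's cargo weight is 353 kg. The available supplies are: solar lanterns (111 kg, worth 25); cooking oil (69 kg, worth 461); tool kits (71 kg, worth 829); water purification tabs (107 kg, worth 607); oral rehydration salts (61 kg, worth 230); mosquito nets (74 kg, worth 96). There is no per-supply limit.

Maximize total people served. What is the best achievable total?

Taking cooking oil + 4×tool kits: 353 kg used, 3777 in people served.
Nothing else within 353 kg beats 3777.

3777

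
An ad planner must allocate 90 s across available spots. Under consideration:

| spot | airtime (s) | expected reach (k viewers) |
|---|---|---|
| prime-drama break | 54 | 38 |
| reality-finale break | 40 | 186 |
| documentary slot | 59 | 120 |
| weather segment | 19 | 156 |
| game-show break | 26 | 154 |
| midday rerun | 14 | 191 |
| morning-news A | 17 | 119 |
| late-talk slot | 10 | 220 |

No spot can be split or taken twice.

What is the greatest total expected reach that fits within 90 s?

Weather segment + game-show break + midday rerun + morning-news A + late-talk slot uses 86 of the 90 s and totals 840.
Every other selection either busts 90 s or fails to beat 840.

840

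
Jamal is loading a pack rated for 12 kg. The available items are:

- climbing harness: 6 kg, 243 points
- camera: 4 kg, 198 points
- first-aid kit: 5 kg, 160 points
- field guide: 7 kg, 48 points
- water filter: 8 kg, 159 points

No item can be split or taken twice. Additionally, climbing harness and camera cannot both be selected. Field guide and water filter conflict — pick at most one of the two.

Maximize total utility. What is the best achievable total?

Climbing harness + first-aid kit uses 11 of the 12 kg and totals 403.

403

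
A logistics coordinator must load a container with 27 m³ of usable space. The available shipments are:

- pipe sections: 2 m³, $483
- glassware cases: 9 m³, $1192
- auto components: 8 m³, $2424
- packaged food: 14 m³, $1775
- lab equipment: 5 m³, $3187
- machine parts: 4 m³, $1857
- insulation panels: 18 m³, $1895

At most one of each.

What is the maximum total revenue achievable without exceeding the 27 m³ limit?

By revenue per m³: lab equipment 637.40, machine parts 464.25, auto components 303.00 lead.
A density-first pass picks pipe sections + auto components + lab equipment + machine parts — 7951 at 19 m³.
Replace pipe sections with glassware cases: the trade gains 709 net, giving 8660 at 26 m³.
The spare 1 m³ is too small for any remaining shipment, and no exchange beats 8660.

8660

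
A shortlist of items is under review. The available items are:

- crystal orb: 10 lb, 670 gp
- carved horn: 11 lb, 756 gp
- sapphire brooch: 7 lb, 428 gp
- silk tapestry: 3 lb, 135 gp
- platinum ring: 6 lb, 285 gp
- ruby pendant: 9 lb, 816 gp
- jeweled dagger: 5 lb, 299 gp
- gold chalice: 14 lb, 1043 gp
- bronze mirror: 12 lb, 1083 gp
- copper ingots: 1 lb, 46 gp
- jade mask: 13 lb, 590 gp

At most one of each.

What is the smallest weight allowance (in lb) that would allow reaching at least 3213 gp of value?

40

Minimise lb subject to total value ≥ 3213.
Taking ruby pendant + jeweled dagger + gold chalice + bronze mirror gives 3241 (≥ 3213) for 40 lb.
No combination under 40 lb hits 3213.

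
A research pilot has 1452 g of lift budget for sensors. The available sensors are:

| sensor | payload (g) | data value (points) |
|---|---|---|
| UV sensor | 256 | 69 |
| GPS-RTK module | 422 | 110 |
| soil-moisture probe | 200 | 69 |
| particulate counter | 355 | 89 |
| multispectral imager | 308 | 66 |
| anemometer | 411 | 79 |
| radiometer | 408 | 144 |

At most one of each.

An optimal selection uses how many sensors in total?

4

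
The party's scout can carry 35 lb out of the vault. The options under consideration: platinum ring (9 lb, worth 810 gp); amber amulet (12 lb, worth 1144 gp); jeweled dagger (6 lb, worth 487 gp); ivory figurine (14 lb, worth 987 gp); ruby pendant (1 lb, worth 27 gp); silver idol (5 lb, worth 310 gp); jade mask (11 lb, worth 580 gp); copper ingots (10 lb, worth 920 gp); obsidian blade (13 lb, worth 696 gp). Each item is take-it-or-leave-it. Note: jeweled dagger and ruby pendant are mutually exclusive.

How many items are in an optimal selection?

3

The maximum value within 35 lb is 2941.
For example platinum ring + amber amulet + ivory figurine achieves it, using 35 lb.
All optima have 3 items.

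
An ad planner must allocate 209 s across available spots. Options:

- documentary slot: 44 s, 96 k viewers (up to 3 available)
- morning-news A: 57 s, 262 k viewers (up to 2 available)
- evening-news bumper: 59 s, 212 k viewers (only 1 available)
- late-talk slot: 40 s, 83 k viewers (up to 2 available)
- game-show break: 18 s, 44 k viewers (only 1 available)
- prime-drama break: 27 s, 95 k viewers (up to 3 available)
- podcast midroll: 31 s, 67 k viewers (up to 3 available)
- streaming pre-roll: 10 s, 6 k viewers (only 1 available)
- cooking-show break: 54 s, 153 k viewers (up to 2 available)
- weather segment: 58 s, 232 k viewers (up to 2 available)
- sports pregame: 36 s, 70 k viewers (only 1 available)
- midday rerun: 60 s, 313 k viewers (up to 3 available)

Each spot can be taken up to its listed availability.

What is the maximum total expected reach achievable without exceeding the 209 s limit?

1034

Prime-drama break + 3×midday rerun uses 207 of the 209 s and totals 1034.
The spare 2 s is too small for any remaining spot, and no exchange beats 1034.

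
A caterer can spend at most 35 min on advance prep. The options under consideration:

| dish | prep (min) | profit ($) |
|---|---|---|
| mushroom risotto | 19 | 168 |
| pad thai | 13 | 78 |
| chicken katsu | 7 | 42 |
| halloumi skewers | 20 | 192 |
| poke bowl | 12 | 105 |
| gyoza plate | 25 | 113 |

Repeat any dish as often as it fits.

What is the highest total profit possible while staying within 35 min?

297

Best packing: halloumi skewers + poke bowl — 32 min, 297 total.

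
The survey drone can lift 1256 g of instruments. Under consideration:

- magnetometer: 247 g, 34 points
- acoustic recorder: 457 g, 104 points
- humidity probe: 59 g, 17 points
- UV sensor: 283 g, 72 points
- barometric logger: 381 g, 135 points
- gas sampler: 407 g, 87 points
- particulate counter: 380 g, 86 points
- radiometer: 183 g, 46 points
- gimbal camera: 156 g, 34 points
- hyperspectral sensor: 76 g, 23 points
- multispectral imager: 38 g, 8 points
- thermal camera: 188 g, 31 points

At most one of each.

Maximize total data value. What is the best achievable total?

The ratio heuristic lands on humidity probe + UV sensor + barometric logger + radiometer + gimbal camera + hyperspectral sensor + multispectral imager (335) but leaves 80 g idle.
The 377 g tied up in radiometer and gimbal camera and multispectral imager is better spent on acoustic recorder — total rises to 351 (1256 g).
Next best is acoustic recorder + barometric logger + radiometer + gimbal camera + hyperspectral sensor at 342 (1253 g) — short by 9.

351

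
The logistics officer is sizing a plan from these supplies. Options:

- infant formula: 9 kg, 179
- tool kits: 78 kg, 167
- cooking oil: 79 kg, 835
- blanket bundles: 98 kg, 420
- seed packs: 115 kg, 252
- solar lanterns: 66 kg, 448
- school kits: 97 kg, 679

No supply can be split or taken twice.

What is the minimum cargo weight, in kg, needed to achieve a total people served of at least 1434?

Minimise kg subject to total people served ≥ 1434.
infant formula + cooking oil + solar lanterns: 1462 people served at 154 kg.
Below 154 kg the best achievable stays under 1434.

154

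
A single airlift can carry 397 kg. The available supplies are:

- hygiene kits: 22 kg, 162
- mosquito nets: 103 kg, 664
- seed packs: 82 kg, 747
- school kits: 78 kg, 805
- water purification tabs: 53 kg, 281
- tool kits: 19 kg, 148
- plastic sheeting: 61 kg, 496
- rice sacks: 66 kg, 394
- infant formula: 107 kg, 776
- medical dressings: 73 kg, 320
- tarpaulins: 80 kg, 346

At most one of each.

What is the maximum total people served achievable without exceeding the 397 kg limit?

3218

Density check — school kits 10.32, seed packs 9.11, plastic sheeting 8.13, tool kits 7.79 are the best per kg.
Taking the top-ratio supplies first gives hygiene kits + seed packs + school kits + tool kits + plastic sheeting + infant formula for 3134 (369 kg).
Replace hygiene kits and tool kits with rice sacks: the trade gains 84 net, giving 3218 at 394 kg.
Nothing else within 397 kg beats 3218.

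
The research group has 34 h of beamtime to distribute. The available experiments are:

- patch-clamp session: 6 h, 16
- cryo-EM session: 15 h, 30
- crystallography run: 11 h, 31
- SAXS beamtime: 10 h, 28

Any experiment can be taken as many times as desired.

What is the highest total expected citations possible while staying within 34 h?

By expected citations per h: crystallography run 2.82, SAXS beamtime 2.80, patch-clamp session 2.67 lead.
Greedy by ratio would take 3×crystallography run: 33 h used, total 93.
Replace crystallography run with 2×patch-clamp session: the trade gains 1 net, giving 94 at 34 h.

94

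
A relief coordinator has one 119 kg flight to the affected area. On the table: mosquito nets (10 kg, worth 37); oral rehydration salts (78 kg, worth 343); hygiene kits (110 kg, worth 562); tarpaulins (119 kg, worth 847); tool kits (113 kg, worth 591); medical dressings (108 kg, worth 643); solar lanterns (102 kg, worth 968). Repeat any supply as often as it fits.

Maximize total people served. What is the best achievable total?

1005

Density check — solar lanterns 9.49, tarpaulins 7.12, medical dressings 5.95, tool kits 5.23 are the best per kg.
Taking mosquito nets + solar lanterns: 112 kg used, 1005 in people served.
That's the maximum — no swap from here does better than 1005.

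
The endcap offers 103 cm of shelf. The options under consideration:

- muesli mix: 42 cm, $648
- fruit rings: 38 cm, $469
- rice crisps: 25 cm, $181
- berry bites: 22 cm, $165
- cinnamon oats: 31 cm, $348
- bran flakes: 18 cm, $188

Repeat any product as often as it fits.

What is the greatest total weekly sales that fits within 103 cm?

1484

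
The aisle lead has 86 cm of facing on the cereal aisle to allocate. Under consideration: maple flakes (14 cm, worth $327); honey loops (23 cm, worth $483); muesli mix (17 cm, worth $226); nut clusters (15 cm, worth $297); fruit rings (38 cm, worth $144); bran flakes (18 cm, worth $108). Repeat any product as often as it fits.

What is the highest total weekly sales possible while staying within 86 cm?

The ratio ordering already packs tightly: 6×maple flakes, 84 cm, 1962.
No other feasible combination exceeds 1962.

1962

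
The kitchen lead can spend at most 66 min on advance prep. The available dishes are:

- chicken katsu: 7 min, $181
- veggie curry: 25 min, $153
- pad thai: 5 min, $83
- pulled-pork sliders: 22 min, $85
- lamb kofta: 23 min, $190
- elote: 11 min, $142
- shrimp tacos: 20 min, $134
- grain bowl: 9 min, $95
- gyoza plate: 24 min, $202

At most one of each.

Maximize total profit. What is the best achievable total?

730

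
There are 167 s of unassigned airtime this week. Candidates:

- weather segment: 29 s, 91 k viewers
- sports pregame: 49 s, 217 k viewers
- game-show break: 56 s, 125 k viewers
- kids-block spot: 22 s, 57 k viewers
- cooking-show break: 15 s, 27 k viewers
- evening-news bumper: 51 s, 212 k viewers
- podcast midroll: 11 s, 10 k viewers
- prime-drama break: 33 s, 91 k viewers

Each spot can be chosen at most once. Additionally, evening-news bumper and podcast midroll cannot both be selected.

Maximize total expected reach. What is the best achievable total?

The ratio ordering already packs tightly: weather segment + sports pregame + evening-news bumper + prime-drama break, 162 s, 611.
Nothing else feasible within 167 s beats 611.

611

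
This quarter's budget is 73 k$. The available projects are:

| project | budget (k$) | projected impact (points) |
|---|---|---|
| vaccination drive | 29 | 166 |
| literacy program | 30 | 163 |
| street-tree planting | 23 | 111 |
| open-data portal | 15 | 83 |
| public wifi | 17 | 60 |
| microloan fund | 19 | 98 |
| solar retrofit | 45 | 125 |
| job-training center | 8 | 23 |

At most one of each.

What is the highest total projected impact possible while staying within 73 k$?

375

A density-first pass picks vaccination drive + open-data portal + microloan fund + job-training center — 370 at 71 k$.
Replace open-data portal and job-training center with street-tree planting: the trade gains 5 net, giving 375 at 71 k$.
The spare 2 k$ is too small for any remaining project, and no exchange beats 375.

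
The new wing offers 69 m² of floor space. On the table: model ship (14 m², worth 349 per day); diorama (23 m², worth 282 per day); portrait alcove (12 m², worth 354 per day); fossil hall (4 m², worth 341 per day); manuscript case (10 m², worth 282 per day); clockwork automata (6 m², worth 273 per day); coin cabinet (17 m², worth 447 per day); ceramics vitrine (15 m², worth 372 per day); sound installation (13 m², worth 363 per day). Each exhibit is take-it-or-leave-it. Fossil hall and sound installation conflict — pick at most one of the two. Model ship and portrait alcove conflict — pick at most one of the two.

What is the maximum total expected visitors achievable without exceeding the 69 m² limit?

Best packing: portrait alcove + fossil hall + manuscript case + clockwork automata + coin cabinet + ceramics vitrine — 64 m², 2069 total.
An exhaustive check of the 512 subsets confirms 2069.

2069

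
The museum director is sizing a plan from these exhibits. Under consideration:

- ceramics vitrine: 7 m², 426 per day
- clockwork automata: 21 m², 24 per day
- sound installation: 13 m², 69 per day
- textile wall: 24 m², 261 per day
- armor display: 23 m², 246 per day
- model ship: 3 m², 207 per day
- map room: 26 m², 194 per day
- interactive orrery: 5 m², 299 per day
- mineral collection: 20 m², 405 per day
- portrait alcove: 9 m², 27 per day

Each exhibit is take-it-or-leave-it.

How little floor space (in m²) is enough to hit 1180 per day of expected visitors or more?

35

Minimise m² subject to total expected visitors ≥ 1180.
ceramics vitrine + model ship + interactive orrery + mineral collection reaches 1337 using 35 m².
No combination under 35 m² hits 1180.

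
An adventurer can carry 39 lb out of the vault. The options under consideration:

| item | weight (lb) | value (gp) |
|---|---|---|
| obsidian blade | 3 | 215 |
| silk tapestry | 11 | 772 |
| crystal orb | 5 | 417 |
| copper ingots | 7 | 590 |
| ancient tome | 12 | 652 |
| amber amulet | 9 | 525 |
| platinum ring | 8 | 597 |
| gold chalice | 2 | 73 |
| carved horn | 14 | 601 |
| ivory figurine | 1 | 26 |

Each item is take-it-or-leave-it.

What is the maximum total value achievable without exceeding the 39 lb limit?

2725

Filling by ratio: obsidian blade + silk tapestry + crystal orb + copper ingots + platinum ring + gold chalice + ivory figurine for 2690, with 2 lb left unused.
Dropping crystal orb and gold chalice frees 7 lb; slotting in amber amulet (9 lb) lifts the total to 2725 at 39 lb.
Next best is obsidian blade + silk tapestry + copper ingots + amber amulet + platinum ring at 2699 (38 lb) — short by 26.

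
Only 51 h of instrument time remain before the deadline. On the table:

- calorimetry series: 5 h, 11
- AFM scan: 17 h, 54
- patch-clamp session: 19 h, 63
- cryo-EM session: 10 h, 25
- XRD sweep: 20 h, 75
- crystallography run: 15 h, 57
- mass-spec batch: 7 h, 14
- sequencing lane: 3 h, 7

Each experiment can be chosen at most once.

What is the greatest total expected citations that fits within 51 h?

174

By expected citations per h: crystallography run 3.80, XRD sweep 3.75, patch-clamp session 3.32, AFM scan 3.18 lead.
A density-first pass picks cryo-EM session + XRD sweep + crystallography run + sequencing lane — 164 at 48 h.
Reworking the packing: AFM scan + patch-clamp session + crystallography run uses 51 h and improves the total to 174.
That's the maximum — no swap from here does better than 174.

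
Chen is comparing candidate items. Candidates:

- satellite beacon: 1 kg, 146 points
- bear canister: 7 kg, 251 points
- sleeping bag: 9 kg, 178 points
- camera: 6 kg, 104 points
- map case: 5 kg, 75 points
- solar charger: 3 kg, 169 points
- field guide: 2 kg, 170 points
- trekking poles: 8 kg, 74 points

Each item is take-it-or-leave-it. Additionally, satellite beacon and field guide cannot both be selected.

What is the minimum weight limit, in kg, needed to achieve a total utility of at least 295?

4

Minimise kg subject to total utility ≥ 295.
satellite beacon + solar charger reaches 315 using 4 kg.
Any bundle with less than 4 kg falls short of 295.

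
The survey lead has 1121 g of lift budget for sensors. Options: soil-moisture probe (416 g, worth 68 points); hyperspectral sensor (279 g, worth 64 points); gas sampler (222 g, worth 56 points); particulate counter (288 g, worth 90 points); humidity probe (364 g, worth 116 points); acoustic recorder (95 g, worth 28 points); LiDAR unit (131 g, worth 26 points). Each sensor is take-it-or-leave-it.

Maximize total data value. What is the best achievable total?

316

Taking gas sampler + particulate counter + humidity probe + acoustic recorder + LiDAR unit: 1100 g used, 316 in data value.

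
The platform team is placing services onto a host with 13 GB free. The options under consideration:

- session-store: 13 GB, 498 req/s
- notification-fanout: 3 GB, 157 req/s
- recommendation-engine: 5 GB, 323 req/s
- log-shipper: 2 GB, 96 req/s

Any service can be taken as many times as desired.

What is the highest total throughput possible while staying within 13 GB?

803

Best packing: notification-fanout + 2×recommendation-engine — 13 GB, 803 total.
That's the maximum — no swap from here does better than 803.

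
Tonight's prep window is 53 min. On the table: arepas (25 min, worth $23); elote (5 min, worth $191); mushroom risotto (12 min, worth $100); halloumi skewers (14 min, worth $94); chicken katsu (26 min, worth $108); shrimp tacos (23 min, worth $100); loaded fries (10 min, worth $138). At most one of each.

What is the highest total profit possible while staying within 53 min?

Greedy by ratio would take elote + mushroom risotto + halloumi skewers + loaded fries: 41 min used, total 523.
Replace halloumi skewers with chicken katsu: the trade gains 14 net, giving 537 at 53 min.

537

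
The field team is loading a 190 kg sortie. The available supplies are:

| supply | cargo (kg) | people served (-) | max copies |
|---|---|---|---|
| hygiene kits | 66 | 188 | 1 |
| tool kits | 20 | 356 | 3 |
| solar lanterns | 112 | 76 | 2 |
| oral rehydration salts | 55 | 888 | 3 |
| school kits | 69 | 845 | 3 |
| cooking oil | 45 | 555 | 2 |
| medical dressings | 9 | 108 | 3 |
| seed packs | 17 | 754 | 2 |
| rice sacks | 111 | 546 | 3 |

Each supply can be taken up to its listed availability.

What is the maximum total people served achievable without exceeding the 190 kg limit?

Density check — seed packs 44.35, tool kits 17.80, oral rehydration salts 16.15, cooking oil 12.33 are the best per kg.
A density-first pass picks 3×tool kits + oral rehydration salts + 3×medical dressings + 2×seed packs — 3788 at 176 kg.
Replace tool kits and 3×medical dressings with oral rehydration salts: the trade gains 208 net, giving 3996 at 184 kg.
That's the maximum — no swap from here does better than 3996.

3996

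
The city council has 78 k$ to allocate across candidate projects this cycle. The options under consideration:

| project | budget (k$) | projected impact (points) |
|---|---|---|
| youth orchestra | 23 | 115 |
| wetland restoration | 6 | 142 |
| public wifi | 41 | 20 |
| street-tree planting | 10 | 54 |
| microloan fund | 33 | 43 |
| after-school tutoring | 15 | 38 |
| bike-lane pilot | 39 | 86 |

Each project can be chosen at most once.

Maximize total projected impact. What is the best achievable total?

397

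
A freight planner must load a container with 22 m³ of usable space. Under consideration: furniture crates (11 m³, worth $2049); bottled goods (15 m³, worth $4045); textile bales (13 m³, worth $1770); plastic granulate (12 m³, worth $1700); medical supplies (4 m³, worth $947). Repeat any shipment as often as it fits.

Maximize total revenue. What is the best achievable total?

4992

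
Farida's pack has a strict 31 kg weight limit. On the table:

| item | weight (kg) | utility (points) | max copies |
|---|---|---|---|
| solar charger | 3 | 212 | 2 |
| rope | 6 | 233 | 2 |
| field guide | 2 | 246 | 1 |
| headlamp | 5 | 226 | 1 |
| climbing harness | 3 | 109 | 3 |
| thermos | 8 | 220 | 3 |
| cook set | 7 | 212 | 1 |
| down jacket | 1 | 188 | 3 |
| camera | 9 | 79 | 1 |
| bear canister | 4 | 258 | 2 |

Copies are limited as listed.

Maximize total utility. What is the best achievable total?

2216

Filling by ratio: 2×solar charger + rope + field guide + headlamp + 3×down jacket + 2×bear canister for 2209, with 1 kg left unused.
Dropping headlamp frees 5 kg; slotting in rope (6 kg) lifts the total to 2216 at 31 kg.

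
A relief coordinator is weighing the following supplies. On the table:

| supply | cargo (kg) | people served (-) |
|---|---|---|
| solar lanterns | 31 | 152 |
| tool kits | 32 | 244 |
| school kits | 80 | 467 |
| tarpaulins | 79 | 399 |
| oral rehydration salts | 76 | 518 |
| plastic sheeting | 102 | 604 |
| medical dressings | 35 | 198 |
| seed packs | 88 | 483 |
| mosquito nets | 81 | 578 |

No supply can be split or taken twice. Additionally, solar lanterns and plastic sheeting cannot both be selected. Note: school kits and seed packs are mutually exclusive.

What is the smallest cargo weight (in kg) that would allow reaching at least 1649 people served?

255

Minimise kg subject to total people served ≥ 1649.
solar lanterns + tool kits + oral rehydration salts + medical dressings + mosquito nets reaches 1690 using 255 kg.
Any bundle with less than 255 kg falls short of 1649.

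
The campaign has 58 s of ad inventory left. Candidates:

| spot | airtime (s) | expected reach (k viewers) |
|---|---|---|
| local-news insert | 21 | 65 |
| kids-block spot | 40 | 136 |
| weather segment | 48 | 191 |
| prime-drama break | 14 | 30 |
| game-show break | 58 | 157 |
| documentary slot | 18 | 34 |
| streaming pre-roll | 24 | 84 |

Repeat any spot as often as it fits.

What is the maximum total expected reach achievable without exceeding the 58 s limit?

191

Weather segment uses 48 of the 58 s and totals 191.
That's the maximum — no swap from here does better than 191.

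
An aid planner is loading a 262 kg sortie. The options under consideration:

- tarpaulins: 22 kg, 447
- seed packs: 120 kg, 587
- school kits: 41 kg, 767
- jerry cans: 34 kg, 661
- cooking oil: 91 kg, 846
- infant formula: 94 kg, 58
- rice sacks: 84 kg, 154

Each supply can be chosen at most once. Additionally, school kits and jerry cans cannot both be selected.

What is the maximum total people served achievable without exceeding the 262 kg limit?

2214

Best packing: tarpaulins + school kits + cooking oil + rice sacks — 238 kg, 2214 total.
That's the maximum — no feasible swap from here does better than 2214.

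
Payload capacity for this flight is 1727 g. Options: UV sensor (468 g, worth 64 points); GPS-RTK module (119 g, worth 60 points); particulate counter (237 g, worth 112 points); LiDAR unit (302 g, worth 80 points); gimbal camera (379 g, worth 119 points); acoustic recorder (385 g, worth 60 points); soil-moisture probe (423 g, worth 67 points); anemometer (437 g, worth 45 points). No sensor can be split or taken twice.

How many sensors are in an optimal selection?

Best achievable data value is 438.
GPS-RTK module + particulate counter + LiDAR unit + gimbal camera + soil-moisture probe hits 438 at 1460 g.
All optima have 5 sensors.

5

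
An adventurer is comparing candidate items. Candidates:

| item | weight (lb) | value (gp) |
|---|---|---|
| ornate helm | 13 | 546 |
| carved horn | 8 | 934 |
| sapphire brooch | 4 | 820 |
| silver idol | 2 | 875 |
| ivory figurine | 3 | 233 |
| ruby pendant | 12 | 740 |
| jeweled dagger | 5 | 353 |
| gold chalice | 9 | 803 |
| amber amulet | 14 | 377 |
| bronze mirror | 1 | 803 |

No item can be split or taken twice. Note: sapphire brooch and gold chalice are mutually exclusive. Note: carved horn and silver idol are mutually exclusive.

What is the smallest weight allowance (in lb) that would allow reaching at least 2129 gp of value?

Need the lightest bundle worth ≥ 2129.
sapphire brooch + silver idol + bronze mirror reaches 2498 using 7 lb.
No combination under 7 lb hits 2129.

7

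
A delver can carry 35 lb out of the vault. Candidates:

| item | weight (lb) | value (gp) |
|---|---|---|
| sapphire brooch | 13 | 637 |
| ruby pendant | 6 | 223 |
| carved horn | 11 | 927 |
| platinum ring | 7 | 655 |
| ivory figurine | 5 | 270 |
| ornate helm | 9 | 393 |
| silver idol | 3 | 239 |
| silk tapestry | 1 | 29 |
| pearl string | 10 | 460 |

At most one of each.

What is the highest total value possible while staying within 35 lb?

Taking the top-ratio items first gives carved horn + platinum ring + ivory figurine + ornate helm + silver idol for 2484 (35 lb).
The 14 lb tied up in ivory figurine and ornate helm is better spent on sapphire brooch + silk tapestry — total rises to 2487 (35 lb).
The closest alternative, carved horn + platinum ring + ivory figurine + ornate helm + silver idol, reaches only 2484.

2487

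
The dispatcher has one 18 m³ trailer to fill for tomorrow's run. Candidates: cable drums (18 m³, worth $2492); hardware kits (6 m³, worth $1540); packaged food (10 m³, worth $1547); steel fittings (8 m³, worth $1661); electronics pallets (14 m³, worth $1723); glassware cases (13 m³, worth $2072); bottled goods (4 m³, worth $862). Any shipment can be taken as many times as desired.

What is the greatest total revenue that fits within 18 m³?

Taking 3×hardware kits: 18 m³ used, 4620 in revenue.

4620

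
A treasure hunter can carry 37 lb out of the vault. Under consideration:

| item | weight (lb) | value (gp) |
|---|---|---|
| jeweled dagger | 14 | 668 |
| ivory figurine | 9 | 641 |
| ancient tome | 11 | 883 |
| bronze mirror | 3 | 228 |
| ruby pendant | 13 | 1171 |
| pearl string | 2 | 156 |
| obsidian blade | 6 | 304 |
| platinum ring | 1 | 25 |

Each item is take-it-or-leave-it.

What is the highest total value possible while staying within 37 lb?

2948

Taking the top-ratio items first gives ancient tome + bronze mirror + ruby pendant + pearl string + obsidian blade + platinum ring for 2767 (36 lb).
Dropping pearl string and obsidian blade frees 8 lb; slotting in ivory figurine (9 lb) lifts the total to 2948 at 37 lb.
Next best is ivory figurine + ancient tome + bronze mirror + ruby pendant at 2923 (36 lb) — short by 25.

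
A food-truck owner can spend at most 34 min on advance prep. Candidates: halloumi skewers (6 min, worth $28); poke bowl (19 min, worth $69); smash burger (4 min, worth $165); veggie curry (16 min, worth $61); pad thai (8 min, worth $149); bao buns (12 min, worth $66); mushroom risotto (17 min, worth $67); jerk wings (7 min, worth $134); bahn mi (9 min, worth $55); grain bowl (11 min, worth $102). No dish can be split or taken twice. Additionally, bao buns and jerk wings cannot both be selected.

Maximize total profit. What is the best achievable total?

Smash burger + pad thai + jerk wings + grain bowl uses 30 of the 34 min and totals 550.
No other feasible combination exceeds 550.

550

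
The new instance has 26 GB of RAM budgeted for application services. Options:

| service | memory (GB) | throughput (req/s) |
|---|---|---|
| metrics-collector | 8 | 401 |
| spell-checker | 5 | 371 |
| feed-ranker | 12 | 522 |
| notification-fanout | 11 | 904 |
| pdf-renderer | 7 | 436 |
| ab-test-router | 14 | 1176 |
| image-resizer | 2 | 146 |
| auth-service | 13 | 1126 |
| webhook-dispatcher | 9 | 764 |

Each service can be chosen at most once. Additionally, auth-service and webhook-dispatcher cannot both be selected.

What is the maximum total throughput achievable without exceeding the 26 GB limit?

By throughput per GB: auth-service 86.62, webhook-dispatcher 84.89, ab-test-router 84.00, notification-fanout 82.18 lead.
Best packing: notification-fanout + image-resizer + auth-service — 26 GB, 2176 total.
No other feasible combination exceeds 2176.

2176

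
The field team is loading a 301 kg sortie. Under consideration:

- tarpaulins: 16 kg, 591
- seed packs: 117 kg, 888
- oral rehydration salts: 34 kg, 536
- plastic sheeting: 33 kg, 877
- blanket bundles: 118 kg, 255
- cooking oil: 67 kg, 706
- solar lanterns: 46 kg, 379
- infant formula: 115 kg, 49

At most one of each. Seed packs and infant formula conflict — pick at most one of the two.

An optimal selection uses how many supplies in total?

5

The maximum people served within 301 kg is 3598.
tarpaulins + seed packs + oral rehydration salts + plastic sheeting + cooking oil hits 3598 at 267 kg.
Every optimal selection uses 5 supplies.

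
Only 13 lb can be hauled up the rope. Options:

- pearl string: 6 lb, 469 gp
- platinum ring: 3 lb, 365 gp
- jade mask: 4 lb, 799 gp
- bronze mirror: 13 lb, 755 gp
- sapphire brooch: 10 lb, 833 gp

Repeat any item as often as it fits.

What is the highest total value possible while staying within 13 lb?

Ranking by ratio (value/lb): jade mask 199.75, platinum ring 121.67, sapphire brooch 83.30.
The ratio ordering already packs tightly: 3×jade mask, 12 lb, 2397.
No other feasible combination exceeds 2397.

2397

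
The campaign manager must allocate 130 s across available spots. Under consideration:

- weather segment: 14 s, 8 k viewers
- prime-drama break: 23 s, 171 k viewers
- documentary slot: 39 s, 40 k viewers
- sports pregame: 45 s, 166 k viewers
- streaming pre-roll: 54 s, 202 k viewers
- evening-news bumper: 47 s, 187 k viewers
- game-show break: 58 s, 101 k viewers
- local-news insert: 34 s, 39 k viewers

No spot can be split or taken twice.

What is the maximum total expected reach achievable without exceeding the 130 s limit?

560

Density check — prime-drama break 7.43, evening-news bumper 3.98, streaming pre-roll 3.74 are the best per s.
Prime-drama break + streaming pre-roll + evening-news bumper uses 124 of the 130 s and totals 560.
The spare 6 s is too small for any remaining spot, and no exchange beats 560.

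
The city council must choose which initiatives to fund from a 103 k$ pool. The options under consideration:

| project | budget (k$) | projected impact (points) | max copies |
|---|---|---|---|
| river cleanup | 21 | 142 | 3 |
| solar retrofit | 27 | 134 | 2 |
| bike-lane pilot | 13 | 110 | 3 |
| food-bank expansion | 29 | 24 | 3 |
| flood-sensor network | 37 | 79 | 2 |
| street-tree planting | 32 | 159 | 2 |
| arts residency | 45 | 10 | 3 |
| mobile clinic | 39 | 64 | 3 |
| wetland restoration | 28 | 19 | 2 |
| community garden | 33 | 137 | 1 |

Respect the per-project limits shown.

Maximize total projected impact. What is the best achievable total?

756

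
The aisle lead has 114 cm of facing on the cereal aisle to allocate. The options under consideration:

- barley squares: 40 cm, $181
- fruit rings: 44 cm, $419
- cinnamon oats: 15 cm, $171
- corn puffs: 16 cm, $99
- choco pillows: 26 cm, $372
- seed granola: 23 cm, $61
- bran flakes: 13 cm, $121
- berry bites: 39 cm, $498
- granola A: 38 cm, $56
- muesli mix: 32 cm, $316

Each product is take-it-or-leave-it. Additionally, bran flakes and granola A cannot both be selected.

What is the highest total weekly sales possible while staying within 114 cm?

1357

By weekly sales per cm: choco pillows 14.31, berry bites 12.77, cinnamon oats 11.40 lead.
The ratio ordering already packs tightly: cinnamon oats + choco pillows + berry bites + muesli mix, 112 cm, 1357.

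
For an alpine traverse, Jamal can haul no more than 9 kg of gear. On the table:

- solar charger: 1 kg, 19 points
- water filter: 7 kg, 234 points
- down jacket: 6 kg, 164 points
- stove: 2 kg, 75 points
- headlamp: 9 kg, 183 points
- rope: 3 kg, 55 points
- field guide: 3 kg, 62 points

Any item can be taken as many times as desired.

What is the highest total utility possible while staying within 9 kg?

Taking solar charger + 4×stove: 9 kg used, 319 in utility.

319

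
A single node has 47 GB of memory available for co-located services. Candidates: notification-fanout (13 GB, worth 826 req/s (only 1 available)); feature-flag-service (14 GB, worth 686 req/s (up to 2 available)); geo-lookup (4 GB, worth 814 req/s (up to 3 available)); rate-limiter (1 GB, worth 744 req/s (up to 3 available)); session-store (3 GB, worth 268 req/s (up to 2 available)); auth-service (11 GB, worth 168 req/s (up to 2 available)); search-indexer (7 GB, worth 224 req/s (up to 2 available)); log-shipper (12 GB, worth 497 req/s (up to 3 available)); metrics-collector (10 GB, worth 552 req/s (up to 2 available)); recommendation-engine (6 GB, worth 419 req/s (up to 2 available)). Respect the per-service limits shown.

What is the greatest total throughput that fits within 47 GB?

6874

Notification-fanout + 3×geo-lookup + 3×rate-limiter + 2×session-store + 2×recommendation-engine uses 46 of the 47 GB and totals 6874.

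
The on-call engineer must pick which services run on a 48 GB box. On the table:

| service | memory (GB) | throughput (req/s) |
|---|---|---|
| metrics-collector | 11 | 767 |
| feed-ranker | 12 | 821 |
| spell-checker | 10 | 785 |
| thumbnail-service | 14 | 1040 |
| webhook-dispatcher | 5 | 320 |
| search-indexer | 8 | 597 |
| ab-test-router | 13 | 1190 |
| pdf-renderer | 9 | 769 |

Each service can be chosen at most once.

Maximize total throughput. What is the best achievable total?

3831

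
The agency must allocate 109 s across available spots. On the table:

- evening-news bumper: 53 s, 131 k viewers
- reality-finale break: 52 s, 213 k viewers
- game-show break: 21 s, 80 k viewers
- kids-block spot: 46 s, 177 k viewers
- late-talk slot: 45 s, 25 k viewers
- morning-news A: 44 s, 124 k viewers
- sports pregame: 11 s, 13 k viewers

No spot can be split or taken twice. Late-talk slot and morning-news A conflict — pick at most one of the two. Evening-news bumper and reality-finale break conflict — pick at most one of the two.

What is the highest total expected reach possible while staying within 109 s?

403

By expected reach per s: reality-finale break 4.10, kids-block spot 3.85, game-show break 3.81, morning-news A 2.82 lead.
Best packing: reality-finale break + kids-block spot + sports pregame — 109 s, 403 total.
Every other selection either busts 109 s or breaks a pairing rule or fails to beat 403.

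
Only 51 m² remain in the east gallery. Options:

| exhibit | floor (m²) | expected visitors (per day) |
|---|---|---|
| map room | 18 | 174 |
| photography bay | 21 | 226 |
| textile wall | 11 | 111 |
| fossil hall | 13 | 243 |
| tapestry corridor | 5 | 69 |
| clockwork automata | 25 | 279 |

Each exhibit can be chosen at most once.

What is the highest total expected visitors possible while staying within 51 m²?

649

Filling by ratio: fossil hall + tapestry corridor + clockwork automata for 591, with 8 m² left unused.
Replace clockwork automata with photography bay + textile wall: the trade gains 58 net, giving 649 at 50 m².
Next best is textile wall + fossil hall + clockwork automata at 633 (49 m²) — short by 16.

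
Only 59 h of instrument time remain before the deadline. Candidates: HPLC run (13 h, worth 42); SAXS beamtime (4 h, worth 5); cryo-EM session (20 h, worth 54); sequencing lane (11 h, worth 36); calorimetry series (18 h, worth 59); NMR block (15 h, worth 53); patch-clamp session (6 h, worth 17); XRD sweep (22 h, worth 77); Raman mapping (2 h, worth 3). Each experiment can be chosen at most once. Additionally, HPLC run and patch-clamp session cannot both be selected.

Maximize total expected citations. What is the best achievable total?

194

A density-first pass picks calorimetry series + NMR block + XRD sweep + Raman mapping — 192 at 57 h.
Replace Raman mapping with SAXS beamtime: the trade gains 2 net, giving 194 at 59 h.
The closest alternative, HPLC run + sequencing lane + calorimetry series + NMR block + Raman mapping, reaches only 193.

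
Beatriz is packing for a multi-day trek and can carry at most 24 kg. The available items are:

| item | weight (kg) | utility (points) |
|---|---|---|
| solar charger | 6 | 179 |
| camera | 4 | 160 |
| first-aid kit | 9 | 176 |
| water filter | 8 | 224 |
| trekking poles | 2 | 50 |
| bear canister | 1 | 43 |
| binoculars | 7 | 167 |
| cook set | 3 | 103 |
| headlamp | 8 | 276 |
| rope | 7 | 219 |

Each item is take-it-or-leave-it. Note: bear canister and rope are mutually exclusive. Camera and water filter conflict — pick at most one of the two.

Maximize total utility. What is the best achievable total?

Best packing: solar charger + camera + trekking poles + bear canister + cook set + headlamp — 24 kg, 811 total.
Runner-up camera + trekking poles + cook set + headlamp + rope tops out at 808.

811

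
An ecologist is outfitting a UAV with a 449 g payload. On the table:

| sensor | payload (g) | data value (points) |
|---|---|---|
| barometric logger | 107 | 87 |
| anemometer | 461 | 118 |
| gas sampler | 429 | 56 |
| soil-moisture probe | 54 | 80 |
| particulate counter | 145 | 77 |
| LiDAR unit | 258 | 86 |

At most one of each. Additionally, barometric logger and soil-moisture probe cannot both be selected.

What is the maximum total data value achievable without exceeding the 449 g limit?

173

By data value per g: soil-moisture probe 1.48, barometric logger 0.81, particulate counter 0.53 lead.
Barometric logger + LiDAR unit uses 365 of the 449 g and totals 173.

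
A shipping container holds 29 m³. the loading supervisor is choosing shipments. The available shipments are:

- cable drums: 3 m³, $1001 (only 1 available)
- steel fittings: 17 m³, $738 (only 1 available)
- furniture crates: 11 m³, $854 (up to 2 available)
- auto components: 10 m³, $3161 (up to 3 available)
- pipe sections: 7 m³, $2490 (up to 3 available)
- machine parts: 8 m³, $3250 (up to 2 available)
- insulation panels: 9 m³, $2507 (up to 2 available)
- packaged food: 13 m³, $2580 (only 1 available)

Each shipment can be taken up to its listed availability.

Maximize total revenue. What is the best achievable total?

10720

Filling by ratio: cable drums + pipe sections + 2×machine parts for 9991, with 3 m³ left unused.
Replace cable drums and machine parts with 2×pipe sections: the trade gains 729 net, giving 10720 at 29 m³.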